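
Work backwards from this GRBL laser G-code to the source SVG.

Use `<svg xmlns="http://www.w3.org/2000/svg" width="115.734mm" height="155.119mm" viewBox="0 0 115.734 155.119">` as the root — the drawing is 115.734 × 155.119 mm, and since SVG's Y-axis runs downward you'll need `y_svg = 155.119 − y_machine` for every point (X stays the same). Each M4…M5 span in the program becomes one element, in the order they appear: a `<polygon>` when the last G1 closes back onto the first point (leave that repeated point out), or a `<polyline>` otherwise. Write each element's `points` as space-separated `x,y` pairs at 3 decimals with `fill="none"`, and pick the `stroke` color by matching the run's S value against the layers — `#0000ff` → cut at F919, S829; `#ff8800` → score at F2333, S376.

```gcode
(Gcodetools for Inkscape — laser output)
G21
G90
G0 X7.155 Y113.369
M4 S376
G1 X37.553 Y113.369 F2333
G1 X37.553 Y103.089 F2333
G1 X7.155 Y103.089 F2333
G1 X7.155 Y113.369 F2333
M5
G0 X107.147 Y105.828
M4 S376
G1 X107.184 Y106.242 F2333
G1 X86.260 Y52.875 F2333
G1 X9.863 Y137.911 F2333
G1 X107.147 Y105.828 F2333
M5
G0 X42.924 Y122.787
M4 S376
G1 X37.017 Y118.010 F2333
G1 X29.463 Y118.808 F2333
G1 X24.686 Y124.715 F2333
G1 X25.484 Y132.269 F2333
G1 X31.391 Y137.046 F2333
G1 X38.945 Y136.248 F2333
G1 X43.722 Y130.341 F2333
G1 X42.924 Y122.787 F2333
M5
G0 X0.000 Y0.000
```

<svg xmlns="http://www.w3.org/2000/svg" width="115.734mm" height="155.119mm" viewBox="0 0 115.734 155.119">
  <polygon points="7.155,41.750 37.553,41.750 37.553,52.030 7.155,52.030" fill="none" stroke="#ff8800"/>
  <polygon points="107.147,49.291 107.184,48.877 86.260,102.244 9.863,17.208" fill="none" stroke="#ff8800"/>
  <polygon points="42.924,32.332 37.017,37.109 29.463,36.311 24.686,30.404 25.484,22.850 31.391,18.073 38.945,18.871 43.722,24.778" fill="none" stroke="#ff8800"/>
</svg>

y_svg = 155.119 − y_m. Every run uses S376, so all elements get stroke `#ff8800` (score).

[1] closed run; points: 7.155,41.750 37.553,41.750 37.553,52.030 7.155,52.030

[2] closed run; points: 107.147,49.291 107.184,48.877 86.260,102.244 9.863,17.208

[3] closed run; points: 42.924,32.332 37.017,37.109 29.463,36.311 24.686,30.404 25.484,22.850 31.391,18.073 38.945,18.871 43.722,24.778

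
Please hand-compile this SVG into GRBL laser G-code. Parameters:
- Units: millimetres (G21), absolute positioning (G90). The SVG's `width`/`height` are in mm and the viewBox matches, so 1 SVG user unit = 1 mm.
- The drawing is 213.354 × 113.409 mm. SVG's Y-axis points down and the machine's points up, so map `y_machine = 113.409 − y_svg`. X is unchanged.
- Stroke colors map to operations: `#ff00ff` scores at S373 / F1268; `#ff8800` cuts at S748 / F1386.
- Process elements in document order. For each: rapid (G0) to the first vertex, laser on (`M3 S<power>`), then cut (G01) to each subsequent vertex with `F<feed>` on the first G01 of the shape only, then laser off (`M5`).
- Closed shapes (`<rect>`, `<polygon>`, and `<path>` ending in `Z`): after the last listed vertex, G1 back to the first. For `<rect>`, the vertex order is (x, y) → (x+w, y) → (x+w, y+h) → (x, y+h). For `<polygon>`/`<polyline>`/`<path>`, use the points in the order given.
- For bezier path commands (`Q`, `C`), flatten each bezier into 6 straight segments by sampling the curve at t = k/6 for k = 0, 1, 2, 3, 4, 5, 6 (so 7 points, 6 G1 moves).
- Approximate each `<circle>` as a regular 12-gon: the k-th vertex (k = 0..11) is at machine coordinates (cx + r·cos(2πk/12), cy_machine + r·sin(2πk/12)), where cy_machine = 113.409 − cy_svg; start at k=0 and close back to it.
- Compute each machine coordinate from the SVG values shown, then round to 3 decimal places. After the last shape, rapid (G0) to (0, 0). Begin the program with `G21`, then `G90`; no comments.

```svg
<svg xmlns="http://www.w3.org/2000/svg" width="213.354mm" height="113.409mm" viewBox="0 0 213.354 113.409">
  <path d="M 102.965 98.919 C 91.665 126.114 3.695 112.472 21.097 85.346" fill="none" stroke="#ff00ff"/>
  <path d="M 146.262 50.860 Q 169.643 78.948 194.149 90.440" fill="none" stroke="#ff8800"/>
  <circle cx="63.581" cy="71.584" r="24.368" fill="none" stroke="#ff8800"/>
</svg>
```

Since the viewBox matches the mm dimensions, user units are millimetres directly. The only transform is the Y-flip y_m = 113.409 − y_svg.

Shape 1 is a cubic bezier drawn with `<path>`. Its stroke #ff00ff means score at S373, F1268. After flipping Y the toolpath is (102.965,14.490) → (91.769,4.169) → (72.851,-0.106) → (51.268,0.906) → (32.077,6.445) → (20.334,15.750) → (21.097,28.063).

Shape 2 is a quadratic bezier drawn with `<path>`. Its stroke #ff8800 means cut at S748, F1386. After flipping Y the toolpath is (146.262,62.549) → (154.087,53.647) → (161.974,45.668) → (169.924,38.610) → (177.937,32.474) → (186.012,27.261) → (194.149,22.969).

Shape 3 is a circle drawn with `<circle>`. Its stroke #ff8800 means cut at S748, F1386. After flipping Y the toolpath is (87.949,41.825) → (84.684,54.009) → (75.765,62.928) → (63.581,66.193) → (51.397,62.928) → (42.478,54.009) → (39.213,41.825) → (42.478,29.641) → (51.397,20.722) → (63.581,17.457) → (75.765,20.722) → (84.684,29.641) → (87.949,41.825), returning to the start.

G21
G90
G0 X102.965 Y14.490
M3 S373
G01 X91.769 Y4.169 F1268
G01 X72.851 Y-0.106
G01 X51.268 Y0.906
G01 X32.077 Y6.445
G01 X20.334 Y15.750
G01 X21.097 Y28.063
M5
G0 X146.262 Y62.549
M3 S748
G01 X154.087 Y53.647 F1386
G01 X161.974 Y45.668
G01 X169.924 Y38.610
G01 X177.937 Y32.474
G01 X186.012 Y27.261
G01 X194.149 Y22.969
M5
G0 X87.949 Y41.825
M3 S748
G01 X84.684 Y54.009 F1386
G01 X75.765 Y62.928
G01 X63.581 Y66.193
G01 X51.397 Y62.928
G01 X42.478 Y54.009
G01 X39.213 Y41.825
G01 X42.478 Y29.641
G01 X51.397 Y20.722
G01 X63.581 Y17.457
G01 X75.765 Y20.722
G01 X84.684 Y29.641
G01 X87.949 Y41.825
M5
G0 X0.000 Y0.000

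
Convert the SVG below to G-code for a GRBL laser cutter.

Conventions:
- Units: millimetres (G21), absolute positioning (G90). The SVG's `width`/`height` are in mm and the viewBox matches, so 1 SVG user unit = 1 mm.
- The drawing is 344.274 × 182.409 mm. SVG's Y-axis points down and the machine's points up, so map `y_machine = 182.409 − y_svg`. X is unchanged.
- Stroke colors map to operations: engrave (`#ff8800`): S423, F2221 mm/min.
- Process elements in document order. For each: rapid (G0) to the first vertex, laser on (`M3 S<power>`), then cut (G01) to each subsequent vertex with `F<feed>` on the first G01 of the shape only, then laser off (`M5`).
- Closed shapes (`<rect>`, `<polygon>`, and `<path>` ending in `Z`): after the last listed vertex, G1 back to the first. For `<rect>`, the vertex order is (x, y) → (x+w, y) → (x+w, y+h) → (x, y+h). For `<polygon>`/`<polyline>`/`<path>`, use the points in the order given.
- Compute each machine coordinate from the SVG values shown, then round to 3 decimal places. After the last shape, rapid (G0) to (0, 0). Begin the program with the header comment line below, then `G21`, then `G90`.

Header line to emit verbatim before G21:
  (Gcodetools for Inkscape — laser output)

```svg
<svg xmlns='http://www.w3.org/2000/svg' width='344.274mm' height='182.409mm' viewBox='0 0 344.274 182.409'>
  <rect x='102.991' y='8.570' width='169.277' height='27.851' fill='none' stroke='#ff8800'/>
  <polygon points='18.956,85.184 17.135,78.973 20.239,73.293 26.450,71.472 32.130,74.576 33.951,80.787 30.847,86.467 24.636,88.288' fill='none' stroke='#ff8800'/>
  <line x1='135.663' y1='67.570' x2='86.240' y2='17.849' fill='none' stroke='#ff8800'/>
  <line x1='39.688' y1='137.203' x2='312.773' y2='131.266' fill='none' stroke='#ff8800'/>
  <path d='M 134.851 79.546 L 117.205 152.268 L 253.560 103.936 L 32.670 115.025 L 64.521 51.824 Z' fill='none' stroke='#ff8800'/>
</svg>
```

(Gcodetools for Inkscape — laser output)
G21
G90
G0 X102.991 Y173.839
M3 S423
G01 X272.268 Y173.839 F2221
G01 X272.268 Y145.988
G01 X102.991 Y145.988
G01 X102.991 Y173.839
M5
G0 X18.956 Y97.225
M3 S423
G01 X17.135 Y103.436 F2221
G01 X20.239 Y109.116
G01 X26.450 Y110.937
G01 X32.130 Y107.833
G01 X33.951 Y101.622
G01 X30.847 Y95.942
G01 X24.636 Y94.121
G01 X18.956 Y97.225
M5
G0 X135.663 Y114.839
M3 S423
G01 X86.240 Y164.560 F2221
M5
G0 X39.688 Y45.206
M3 S423
G01 X312.773 Y51.143 F2221
M5
G0 X134.851 Y102.863
M3 S423
G01 X117.205 Y30.141 F2221
G01 X253.560 Y78.473
G01 X32.670 Y67.384
G01 X64.521 Y130.585
G01 X134.851 Y102.863
M5
G0 X0.000 Y0.000

Since the viewBox matches the mm dimensions, user units are millimetres directly. The only transform is the Y-flip y_m = 182.409 − y_svg.

Shape 1 is a rectangle drawn with `<rect>`. Its stroke #ff8800 means engrave at S423, F2221. After flipping Y the toolpath is (102.991,173.839) → (272.268,173.839) → (272.268,145.988) → (102.991,145.988) → (102.991,173.839), returning to the start.

Shape 2 is a regular polygon drawn with `<polygon>`. Its stroke #ff8800 means engrave at S423, F2221. After flipping Y the toolpath is (18.956,97.225) → (17.135,103.436) → (20.239,109.116) → (26.450,110.937) → (32.130,107.833) → (33.951,101.622) → (30.847,95.942) → (24.636,94.121) → (18.956,97.225), returning to the start.

Shape 3 is a line segment drawn with `<line>`. Its stroke #ff8800 means engrave at S423, F2221. After flipping Y the toolpath is (135.663,114.839) → (86.240,164.560).

Shape 4 is a line segment drawn with `<line>`. Its stroke #ff8800 means engrave at S423, F2221. After flipping Y the toolpath is (39.688,45.206) → (312.773,51.143).

Shape 5 is a closed polygon drawn with `<path>`. Its stroke #ff8800 means engrave at S423, F2221. After flipping Y the toolpath is (134.851,102.863) → (117.205,30.141) → (253.560,78.473) → (32.670,67.384) → (64.521,130.585) → (134.851,102.863), returning to the start.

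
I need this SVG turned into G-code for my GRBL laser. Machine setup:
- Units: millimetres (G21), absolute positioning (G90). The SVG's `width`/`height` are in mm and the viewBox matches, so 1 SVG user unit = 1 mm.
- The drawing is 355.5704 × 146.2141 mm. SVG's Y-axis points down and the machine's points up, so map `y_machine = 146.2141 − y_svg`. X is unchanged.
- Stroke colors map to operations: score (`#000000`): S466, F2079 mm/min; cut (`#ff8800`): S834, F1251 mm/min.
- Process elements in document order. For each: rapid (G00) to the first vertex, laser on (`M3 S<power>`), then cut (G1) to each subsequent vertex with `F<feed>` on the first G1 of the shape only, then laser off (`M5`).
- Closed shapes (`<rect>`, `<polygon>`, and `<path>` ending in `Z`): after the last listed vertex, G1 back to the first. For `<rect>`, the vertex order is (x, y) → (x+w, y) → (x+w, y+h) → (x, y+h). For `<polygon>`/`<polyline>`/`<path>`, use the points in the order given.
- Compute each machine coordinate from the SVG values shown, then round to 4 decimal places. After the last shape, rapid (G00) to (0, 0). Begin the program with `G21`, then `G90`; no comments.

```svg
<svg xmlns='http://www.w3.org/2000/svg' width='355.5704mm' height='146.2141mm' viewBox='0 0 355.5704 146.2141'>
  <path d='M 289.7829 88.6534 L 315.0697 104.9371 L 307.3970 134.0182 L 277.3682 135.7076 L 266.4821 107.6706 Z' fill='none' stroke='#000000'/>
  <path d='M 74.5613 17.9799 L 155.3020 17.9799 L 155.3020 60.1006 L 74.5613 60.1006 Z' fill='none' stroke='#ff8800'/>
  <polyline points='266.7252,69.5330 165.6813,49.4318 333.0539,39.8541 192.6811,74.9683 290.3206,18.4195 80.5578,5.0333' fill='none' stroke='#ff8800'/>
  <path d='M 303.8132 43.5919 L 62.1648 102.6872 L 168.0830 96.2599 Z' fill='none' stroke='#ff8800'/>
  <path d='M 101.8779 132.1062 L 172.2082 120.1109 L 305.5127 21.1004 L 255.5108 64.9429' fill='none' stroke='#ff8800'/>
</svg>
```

1 u = 1 mm; y_m = 146.2141 − y.

[1] `<path>` regular polygon, #000000→score S466 F2079: (289.7829,57.5607) → (315.0697,41.2770) → (307.3970,12.1959) → (277.3682,10.5065) → (266.4821,38.5435) → (289.7829,57.5607) (closed)

[2] `<path>` rectangle, #ff8800→cut S834 F1251: (74.5613,128.2342) → (155.3020,128.2342) → (155.3020,86.1135) → (74.5613,86.1135) → (74.5613,128.2342) (closed)

[3] `<polyline>` open polyline, #ff8800→cut S834 F1251: (266.7252,76.6811) → (165.6813,96.7823) → (333.0539,106.3600) → (192.6811,71.2458) → (290.3206,127.7946) → (80.5578,141.1808)

[4] `<path>` closed polygon, #ff8800→cut S834 F1251: (303.8132,102.6222) → (62.1648,43.5269) → (168.0830,49.9542) → (303.8132,102.6222) (closed)

[5] `<path>` open polyline, #ff8800→cut S834 F1251: (101.8779,14.1079) → (172.2082,26.1032) → (305.5127,125.1137) → (255.5108,81.2712)

G21
G90
G00 X289.7829 Y57.5607
M3 S466
G1 X315.0697 Y41.2770 F2079
G1 X307.3970 Y12.1959
G1 X277.3682 Y10.5065
G1 X266.4821 Y38.5435
G1 X289.7829 Y57.5607
M5
G00 X74.5613 Y128.2342
M3 S834
G1 X155.3020 Y128.2342 F1251
G1 X155.3020 Y86.1135
G1 X74.5613 Y86.1135
G1 X74.5613 Y128.2342
M5
G00 X266.7252 Y76.6811
M3 S834
G1 X165.6813 Y96.7823 F1251
G1 X333.0539 Y106.3600
G1 X192.6811 Y71.2458
G1 X290.3206 Y127.7946
G1 X80.5578 Y141.1808
M5
G00 X303.8132 Y102.6222
M3 S834
G1 X62.1648 Y43.5269 F1251
G1 X168.0830 Y49.9542
G1 X303.8132 Y102.6222
M5
G00 X101.8779 Y14.1079
M3 S834
G1 X172.2082 Y26.1032 F1251
G1 X305.5127 Y125.1137
G1 X255.5108 Y81.2712
M5
G00 X0.0000 Y0.0000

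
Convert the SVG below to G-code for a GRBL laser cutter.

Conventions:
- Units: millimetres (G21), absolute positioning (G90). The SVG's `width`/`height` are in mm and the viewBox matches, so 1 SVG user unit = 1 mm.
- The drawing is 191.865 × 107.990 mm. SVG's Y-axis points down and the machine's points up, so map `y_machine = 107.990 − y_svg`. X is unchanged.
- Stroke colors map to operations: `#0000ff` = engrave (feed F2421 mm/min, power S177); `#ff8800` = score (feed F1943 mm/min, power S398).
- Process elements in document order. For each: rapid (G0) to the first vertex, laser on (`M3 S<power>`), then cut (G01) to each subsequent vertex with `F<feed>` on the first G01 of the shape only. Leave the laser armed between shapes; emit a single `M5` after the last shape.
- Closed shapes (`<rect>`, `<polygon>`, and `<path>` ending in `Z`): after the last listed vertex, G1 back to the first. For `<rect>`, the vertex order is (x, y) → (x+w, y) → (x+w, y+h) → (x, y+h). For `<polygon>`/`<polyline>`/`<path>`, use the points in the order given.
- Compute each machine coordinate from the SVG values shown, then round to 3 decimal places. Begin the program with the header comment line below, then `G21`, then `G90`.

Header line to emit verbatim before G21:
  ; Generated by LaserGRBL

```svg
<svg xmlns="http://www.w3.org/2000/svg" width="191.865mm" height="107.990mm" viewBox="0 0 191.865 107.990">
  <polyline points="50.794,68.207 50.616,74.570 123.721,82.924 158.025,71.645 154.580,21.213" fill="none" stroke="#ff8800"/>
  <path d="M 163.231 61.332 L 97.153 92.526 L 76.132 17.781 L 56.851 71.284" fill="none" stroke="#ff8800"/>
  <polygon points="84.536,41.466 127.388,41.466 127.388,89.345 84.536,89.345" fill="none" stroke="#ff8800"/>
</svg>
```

viewBox `0 0 191.865 107.990` with mm width/height → 1 unit = 1 mm. Flip: y_m = 107.990 − y_svg.

**Shape 1** — `<polyline>` open polyline, stroke `#ff8800` → score (S398, F1943). Machine vertices: (50.794,39.783) → (50.616,33.420) → (123.721,25.066) → (158.025,36.345) → (154.580,86.777). Open path.

**Shape 2** — `<path>` open polyline, stroke `#ff8800` → score (S398, F1943). Machine vertices: (163.231,46.658) → (97.153,15.464) → (76.132,90.209) → (56.851,36.706). Open path.

**Shape 3** — `<polygon>` rectangle, stroke `#ff8800` → score (S398, F1943). Machine vertices: (84.536,66.524) → (127.388,66.524) → (127.388,18.645) → (84.536,18.645) → (84.536,66.524). Closed: final G1 returns to the first vertex.

; Generated by LaserGRBL
G21
G90
G0 X50.794 Y39.783
M3 S398
G01 X50.616 Y33.420 F1943
G01 X123.721 Y25.066
G01 X158.025 Y36.345
G01 X154.580 Y86.777
G0 X163.231 Y46.658
M3 S398
G01 X97.153 Y15.464 F1943
G01 X76.132 Y90.209
G01 X56.851 Y36.706
G0 X84.536 Y66.524
M3 S398
G01 X127.388 Y66.524 F1943
G01 X127.388 Y18.645
G01 X84.536 Y18.645
G01 X84.536 Y66.524
M5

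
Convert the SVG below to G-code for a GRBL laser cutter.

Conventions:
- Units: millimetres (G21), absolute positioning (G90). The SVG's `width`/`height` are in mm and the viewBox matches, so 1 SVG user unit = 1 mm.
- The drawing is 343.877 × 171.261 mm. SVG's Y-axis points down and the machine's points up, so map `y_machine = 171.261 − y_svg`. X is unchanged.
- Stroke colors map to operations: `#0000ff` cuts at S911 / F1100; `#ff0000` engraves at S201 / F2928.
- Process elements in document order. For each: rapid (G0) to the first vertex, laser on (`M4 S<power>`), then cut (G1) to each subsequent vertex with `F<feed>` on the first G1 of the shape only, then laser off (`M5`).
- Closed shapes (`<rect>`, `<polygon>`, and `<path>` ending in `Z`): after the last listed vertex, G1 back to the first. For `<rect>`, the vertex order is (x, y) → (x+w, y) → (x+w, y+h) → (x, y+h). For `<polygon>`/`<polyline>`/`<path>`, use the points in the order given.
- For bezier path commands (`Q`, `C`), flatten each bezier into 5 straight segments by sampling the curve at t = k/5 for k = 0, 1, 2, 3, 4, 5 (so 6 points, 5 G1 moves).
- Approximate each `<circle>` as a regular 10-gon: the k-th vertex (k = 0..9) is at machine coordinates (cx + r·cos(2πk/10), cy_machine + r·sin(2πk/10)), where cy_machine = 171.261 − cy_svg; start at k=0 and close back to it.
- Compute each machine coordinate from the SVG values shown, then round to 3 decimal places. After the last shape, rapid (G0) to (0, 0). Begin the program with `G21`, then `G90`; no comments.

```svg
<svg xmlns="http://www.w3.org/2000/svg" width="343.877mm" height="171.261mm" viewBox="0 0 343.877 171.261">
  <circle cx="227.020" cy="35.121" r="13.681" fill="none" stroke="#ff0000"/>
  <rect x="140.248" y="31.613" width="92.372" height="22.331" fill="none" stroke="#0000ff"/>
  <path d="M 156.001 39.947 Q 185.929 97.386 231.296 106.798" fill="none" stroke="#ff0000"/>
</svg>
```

Since the viewBox matches the mm dimensions, user units are millimetres directly. The only transform is the Y-flip y_m = 171.261 − y_svg.

Shape 1 is a circle drawn with `<circle>`. Its stroke #ff0000 means engrave at S201, F2928. After flipping Y the toolpath is (240.701,136.140) → (238.088,144.181) → (231.248,149.151) → (222.792,149.151) → (215.952,144.181) → (213.339,136.140) → (215.952,128.099) → (222.792,123.129) → (231.248,123.129) → (238.088,128.099) → (240.701,136.140), returning to the start.

Shape 2 is a rectangle drawn with `<rect>`. Its stroke #0000ff means cut at S911, F1100. After flipping Y the toolpath is (140.248,139.648) → (232.620,139.648) → (232.620,117.317) → (140.248,117.317) → (140.248,139.648), returning to the start.

Shape 3 is a quadratic bezier drawn with `<path>`. Its stroke #ff0000 means engrave at S201, F2928. After flipping Y the toolpath is (156.001,131.314) → (168.590,110.259) → (182.414,93.047) → (197.473,79.677) → (213.767,70.149) → (231.296,64.463).

G21
G90
G0 X240.701 Y136.140
M4 S201
G1 X238.088 Y144.181 F2928
G1 X231.248 Y149.151
G1 X222.792 Y149.151
G1 X215.952 Y144.181
G1 X213.339 Y136.140
G1 X215.952 Y128.099
G1 X222.792 Y123.129
G1 X231.248 Y123.129
G1 X238.088 Y128.099
G1 X240.701 Y136.140
M5
G0 X140.248 Y139.648
M4 S911
G1 X232.620 Y139.648 F1100
G1 X232.620 Y117.317
G1 X140.248 Y117.317
G1 X140.248 Y139.648
M5
G0 X156.001 Y131.314
M4 S201
G1 X168.590 Y110.259 F2928
G1 X182.414 Y93.047
G1 X197.473 Y79.677
G1 X213.767 Y70.149
G1 X231.296 Y64.463
M5
G0 X0.000 Y0.000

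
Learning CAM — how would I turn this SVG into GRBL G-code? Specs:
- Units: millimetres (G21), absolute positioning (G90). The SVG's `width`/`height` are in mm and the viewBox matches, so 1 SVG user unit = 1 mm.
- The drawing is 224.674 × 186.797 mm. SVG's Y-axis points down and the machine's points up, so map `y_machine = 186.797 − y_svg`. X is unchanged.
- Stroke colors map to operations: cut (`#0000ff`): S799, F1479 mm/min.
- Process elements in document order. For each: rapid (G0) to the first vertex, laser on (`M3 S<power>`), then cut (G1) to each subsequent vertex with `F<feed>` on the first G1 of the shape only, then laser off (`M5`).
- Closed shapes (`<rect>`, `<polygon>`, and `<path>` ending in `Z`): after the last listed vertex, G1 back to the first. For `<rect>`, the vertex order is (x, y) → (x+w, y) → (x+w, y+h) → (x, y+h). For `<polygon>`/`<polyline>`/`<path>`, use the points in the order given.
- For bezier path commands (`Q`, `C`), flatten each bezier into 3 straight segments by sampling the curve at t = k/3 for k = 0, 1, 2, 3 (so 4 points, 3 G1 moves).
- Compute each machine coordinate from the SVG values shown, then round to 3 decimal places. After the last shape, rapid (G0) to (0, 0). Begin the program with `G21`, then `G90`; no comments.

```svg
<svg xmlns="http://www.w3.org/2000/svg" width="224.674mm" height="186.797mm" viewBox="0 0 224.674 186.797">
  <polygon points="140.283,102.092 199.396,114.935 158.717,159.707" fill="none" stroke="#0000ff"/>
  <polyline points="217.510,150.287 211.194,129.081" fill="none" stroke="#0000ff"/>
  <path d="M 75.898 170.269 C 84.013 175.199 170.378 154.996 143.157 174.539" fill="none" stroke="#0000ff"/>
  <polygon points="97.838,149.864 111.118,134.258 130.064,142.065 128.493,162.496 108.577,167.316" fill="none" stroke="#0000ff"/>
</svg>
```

G21
G90
G0 X140.283 Y84.705
M3 S799
G1 X199.396 Y71.862 F1479
G1 X158.717 Y27.090
G1 X140.283 Y84.705
M5
G0 X217.510 Y36.510
M3 S799
G1 X211.194 Y57.716 F1479
M5
G0 X75.898 Y16.528
M3 S799
G1 X102.991 Y17.573 F1479
G1 X139.621 Y20.955
G1 X143.157 Y12.258
M5
G0 X97.838 Y36.933
M3 S799
G1 X111.118 Y52.539 F1479
G1 X130.064 Y44.732
G1 X128.493 Y24.301
G1 X108.577 Y19.481
G1 X97.838 Y36.933
M5
G0 X0.000 Y0.000

1 u = 1 mm; y_m = 186.797 − y.

[1] `<polygon>` regular polygon, #0000ff→cut S799 F1479: (140.283,84.705) → (199.396,71.862) → (158.717,27.090) → (140.283,84.705) (closed)

[2] `<polyline>` line segment, #0000ff→cut S799 F1479: (217.510,36.510) → (211.194,57.716)

[3] `<path>` cubic bezier, #0000ff→cut S799 F1479: (75.898,16.528) → (102.991,17.573) → (139.621,20.955) → (143.157,12.258)

[4] `<polygon>` regular polygon, #0000ff→cut S799 F1479: (97.838,36.933) → (111.118,52.539) → (130.064,44.732) → (128.493,24.301) → (108.577,19.481) → (97.838,36.933) (closed)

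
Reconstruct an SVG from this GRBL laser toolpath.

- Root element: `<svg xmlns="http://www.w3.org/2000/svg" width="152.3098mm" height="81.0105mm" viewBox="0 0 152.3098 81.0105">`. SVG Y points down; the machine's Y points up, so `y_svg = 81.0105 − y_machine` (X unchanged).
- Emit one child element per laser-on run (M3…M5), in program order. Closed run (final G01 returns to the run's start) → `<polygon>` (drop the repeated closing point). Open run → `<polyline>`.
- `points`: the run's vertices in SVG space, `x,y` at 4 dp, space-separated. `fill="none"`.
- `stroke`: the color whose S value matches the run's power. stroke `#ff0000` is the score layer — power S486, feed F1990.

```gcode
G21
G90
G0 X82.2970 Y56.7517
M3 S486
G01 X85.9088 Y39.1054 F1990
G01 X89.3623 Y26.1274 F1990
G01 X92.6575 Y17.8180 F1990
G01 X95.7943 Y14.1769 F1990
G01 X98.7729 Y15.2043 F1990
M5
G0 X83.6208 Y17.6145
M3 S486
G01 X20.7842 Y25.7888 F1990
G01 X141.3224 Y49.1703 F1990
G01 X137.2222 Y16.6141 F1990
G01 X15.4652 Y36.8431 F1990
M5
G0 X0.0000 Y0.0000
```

<svg xmlns="http://www.w3.org/2000/svg" width="152.3098mm" height="81.0105mm" viewBox="0 0 152.3098 81.0105">
  <polyline points="82.2970,24.2588 85.9088,41.9051 89.3623,54.8831 92.6575,63.1925 95.7943,66.8336 98.7729,65.8062" fill="none" stroke="#ff0000"/>
  <polyline points="83.6208,63.3960 20.7842,55.2217 141.3224,31.8402 137.2222,64.3964 15.4652,44.1674" fill="none" stroke="#ff0000"/>
</svg>

Machine Y-up, SVG Y-down with viewBox height 81.0105, so y_svg = 81.0105 − y_machine; X carries over. Every run uses S486, so all elements get stroke `#ff0000` (score).

Run 1: The run is open, so emit a `<polyline>` with points (Y-flipped): 82.2970,24.2588 85.9088,41.9051 89.3623,54.8831 92.6575,63.1925 95.7943,66.8336 98.7729,65.8062.

Run 2: The run is open, so emit a `<polyline>` with points (Y-flipped): 83.6208,63.3960 20.7842,55.2217 141.3224,31.8402 137.2222,64.3964 15.4652,44.1674.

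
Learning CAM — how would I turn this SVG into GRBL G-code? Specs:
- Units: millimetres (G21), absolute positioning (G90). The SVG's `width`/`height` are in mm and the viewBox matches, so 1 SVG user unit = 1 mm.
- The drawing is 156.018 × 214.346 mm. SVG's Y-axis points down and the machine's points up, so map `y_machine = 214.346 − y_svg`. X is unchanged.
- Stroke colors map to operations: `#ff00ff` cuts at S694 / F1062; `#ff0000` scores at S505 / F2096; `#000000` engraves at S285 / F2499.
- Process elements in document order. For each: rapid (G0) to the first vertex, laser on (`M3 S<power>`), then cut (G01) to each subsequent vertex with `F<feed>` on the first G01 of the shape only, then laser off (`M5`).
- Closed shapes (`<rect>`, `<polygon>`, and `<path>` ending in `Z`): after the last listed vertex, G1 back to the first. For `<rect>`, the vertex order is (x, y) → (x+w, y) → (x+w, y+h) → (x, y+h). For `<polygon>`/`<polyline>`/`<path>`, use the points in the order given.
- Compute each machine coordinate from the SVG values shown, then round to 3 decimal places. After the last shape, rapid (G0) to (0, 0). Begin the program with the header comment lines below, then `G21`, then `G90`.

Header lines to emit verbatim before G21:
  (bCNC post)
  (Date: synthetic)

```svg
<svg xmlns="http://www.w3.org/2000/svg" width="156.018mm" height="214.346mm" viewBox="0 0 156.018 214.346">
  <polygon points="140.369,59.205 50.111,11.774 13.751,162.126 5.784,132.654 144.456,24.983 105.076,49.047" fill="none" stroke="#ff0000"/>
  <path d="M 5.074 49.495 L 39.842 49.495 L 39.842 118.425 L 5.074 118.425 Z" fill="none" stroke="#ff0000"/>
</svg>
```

viewBox `0 0 156.018 214.346` with mm width/height → 1 unit = 1 mm. Flip: y_m = 214.346 − y_svg.

**Shape 1** — `<polygon>` closed polygon, stroke `#ff0000` → score (S505, F2096). Machine vertices: (140.369,155.141) → (50.111,202.572) → (13.751,52.220) → (5.784,81.692) → (144.456,189.363) → (105.076,165.299) → (140.369,155.141). Closed: final G1 returns to the first vertex.

**Shape 2** — `<path>` rectangle, stroke `#ff0000` → score (S505, F2096). Machine vertices: (5.074,164.851) → (39.842,164.851) → (39.842,95.921) → (5.074,95.921) → (5.074,164.851). Closed: final G1 returns to the first vertex.

(bCNC post)
(Date: synthetic)
G21
G90
G0 X140.369 Y155.141
M3 S505
G01 X50.111 Y202.572 F2096
G01 X13.751 Y52.220
G01 X5.784 Y81.692
G01 X144.456 Y189.363
G01 X105.076 Y165.299
G01 X140.369 Y155.141
M5
G0 X5.074 Y164.851
M3 S505
G01 X39.842 Y164.851 F2096
G01 X39.842 Y95.921
G01 X5.074 Y95.921
G01 X5.074 Y164.851
M5
G0 X0.000 Y0.000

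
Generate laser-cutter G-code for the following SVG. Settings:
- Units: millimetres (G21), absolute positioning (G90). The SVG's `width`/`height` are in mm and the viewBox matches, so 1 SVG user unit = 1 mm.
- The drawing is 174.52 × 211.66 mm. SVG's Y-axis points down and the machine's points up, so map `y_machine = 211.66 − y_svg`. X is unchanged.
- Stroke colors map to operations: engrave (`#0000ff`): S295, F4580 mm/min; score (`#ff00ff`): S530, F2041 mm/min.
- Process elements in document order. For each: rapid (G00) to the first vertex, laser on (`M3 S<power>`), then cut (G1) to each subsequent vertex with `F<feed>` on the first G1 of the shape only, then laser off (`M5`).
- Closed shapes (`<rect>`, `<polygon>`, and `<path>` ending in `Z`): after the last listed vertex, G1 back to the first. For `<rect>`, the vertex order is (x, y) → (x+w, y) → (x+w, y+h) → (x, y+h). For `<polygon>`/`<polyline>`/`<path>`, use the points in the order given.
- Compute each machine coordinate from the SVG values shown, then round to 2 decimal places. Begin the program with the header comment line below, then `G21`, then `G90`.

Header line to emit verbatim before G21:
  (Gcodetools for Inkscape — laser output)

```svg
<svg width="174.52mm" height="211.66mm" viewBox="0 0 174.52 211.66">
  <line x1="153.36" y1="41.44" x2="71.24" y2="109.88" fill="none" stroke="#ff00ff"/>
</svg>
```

1 u = 1 mm; y_m = 211.66 − y.

[1] `<line>` line segment, #ff00ff→score S530 F2041: (153.36,170.22) → (71.24,101.78)

(Gcodetools for Inkscape — laser output)
G21
G90
G00 X153.36 Y170.22
M3 S530
G1 X71.24 Y101.78 F2041
M5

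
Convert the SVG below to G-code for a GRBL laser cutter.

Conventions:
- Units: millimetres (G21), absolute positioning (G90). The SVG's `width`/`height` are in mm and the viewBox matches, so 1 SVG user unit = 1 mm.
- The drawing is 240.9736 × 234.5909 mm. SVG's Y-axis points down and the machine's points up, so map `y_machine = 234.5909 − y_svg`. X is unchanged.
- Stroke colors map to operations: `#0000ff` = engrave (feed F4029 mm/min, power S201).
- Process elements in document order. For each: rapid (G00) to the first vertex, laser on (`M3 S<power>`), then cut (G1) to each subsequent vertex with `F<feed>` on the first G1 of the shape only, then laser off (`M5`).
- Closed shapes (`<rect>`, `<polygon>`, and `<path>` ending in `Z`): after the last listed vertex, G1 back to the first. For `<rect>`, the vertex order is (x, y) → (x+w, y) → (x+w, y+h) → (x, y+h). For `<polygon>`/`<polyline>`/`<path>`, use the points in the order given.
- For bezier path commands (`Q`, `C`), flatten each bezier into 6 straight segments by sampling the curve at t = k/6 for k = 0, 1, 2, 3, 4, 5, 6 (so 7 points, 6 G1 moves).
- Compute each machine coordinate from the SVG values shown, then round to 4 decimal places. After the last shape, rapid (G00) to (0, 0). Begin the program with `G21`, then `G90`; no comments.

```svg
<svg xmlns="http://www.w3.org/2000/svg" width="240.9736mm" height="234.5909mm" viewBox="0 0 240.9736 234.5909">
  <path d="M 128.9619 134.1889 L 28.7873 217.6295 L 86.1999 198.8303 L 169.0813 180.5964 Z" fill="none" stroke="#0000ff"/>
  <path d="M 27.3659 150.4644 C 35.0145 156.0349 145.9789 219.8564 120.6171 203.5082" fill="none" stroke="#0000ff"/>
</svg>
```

1 u = 1 mm; y_m = 234.5909 − y.

[1] `<path>` closed polygon, #0000ff→engrave S201 F4029: (128.9619,100.4020) → (28.7873,16.9614) → (86.1999,35.7606) → (169.0813,53.9945) → (128.9619,100.4020) (closed)

[2] `<path>` cubic bezier, #0000ff→engrave S201 F4029: (27.3659,84.1265) → (38.6904,77.1278) → (60.5775,64.2657) → (86.3704,49.3851) → (109.4125,36.3310) → (123.0469,28.9486) → (120.6171,31.0827)

G21
G90
G00 X128.9619 Y100.4020
M3 S201
G1 X28.7873 Y16.9614 F4029
G1 X86.1999 Y35.7606
G1 X169.0813 Y53.9945
G1 X128.9619 Y100.4020
M5
G00 X27.3659 Y84.1265
M3 S201
G1 X38.6904 Y77.1278 F4029
G1 X60.5775 Y64.2657
G1 X86.3704 Y49.3851
G1 X109.4125 Y36.3310
G1 X123.0469 Y28.9486
G1 X120.6171 Y31.0827
M5
G00 X0.0000 Y0.0000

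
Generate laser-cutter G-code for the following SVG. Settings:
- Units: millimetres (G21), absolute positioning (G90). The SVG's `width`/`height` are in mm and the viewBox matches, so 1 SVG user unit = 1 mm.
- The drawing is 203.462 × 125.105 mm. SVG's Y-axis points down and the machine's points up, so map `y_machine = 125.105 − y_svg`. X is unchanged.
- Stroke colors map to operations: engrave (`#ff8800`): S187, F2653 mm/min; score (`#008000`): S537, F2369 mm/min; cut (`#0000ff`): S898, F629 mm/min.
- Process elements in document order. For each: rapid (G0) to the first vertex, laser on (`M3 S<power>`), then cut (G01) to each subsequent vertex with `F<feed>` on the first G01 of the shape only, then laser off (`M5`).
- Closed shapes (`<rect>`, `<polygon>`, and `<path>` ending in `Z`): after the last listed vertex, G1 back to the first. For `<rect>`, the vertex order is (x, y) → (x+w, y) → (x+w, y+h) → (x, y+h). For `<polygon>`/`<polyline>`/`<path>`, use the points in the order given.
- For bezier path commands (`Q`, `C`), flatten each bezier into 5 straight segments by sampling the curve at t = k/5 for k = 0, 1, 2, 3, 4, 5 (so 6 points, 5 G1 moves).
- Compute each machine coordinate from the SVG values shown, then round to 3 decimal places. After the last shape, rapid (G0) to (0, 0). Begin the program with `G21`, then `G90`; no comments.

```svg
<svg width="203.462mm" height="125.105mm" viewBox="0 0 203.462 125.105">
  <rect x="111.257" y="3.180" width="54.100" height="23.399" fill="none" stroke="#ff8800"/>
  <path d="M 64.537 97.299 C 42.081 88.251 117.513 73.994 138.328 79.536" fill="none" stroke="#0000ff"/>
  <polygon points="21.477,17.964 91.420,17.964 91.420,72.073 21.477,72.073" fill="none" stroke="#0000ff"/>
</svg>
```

G21
G90
G0 X111.257 Y121.925
M3 S187
G01 X165.357 Y121.925 F2653
G01 X165.357 Y98.526
G01 X111.257 Y98.526
G01 X111.257 Y121.925
M5
G0 X64.537 Y27.806
M3 S898
G01 X61.590 Y33.660 F629
G01 X74.816 Y39.563
G01 X96.894 Y44.316
G01 X120.505 Y46.718
G01 X138.328 Y45.569
M5
G0 X21.477 Y107.141
M3 S898
G01 X91.420 Y107.141 F629
G01 X91.420 Y53.032
G01 X21.477 Y53.032
G01 X21.477 Y107.141
M5
G0 X0.000 Y0.000

viewBox `0 0 203.462 125.105` with mm width/height → 1 unit = 1 mm. Flip: y_m = 125.105 − y_svg.

**Shape 1** — `<rect>` rectangle, stroke `#ff8800` → engrave (S187, F2653). Machine vertices: (111.257,121.925) → (165.357,121.925) → (165.357,98.526) → (111.257,98.526) → (111.257,121.925). Closed: final G1 returns to the first vertex.

**Shape 2** — `<path>` cubic bezier, stroke `#0000ff` → cut (S898, F629). Control points (SVG): P0=(64.537,97.299), P1=(42.081,88.251), P2=(117.513,73.994), P3=(138.328,79.536); sampled at t=k/5. Machine vertices: (64.537,27.806) → (61.590,33.660) → (74.816,39.563) → (96.894,44.316) → (120.505,46.718) → (138.328,45.569). Open path.

**Shape 3** — `<polygon>` rectangle, stroke `#0000ff` → cut (S898, F629). Machine vertices: (21.477,107.141) → (91.420,107.141) → (91.420,53.032) → (21.477,53.032) → (21.477,107.141). Closed: final G1 returns to the first vertex.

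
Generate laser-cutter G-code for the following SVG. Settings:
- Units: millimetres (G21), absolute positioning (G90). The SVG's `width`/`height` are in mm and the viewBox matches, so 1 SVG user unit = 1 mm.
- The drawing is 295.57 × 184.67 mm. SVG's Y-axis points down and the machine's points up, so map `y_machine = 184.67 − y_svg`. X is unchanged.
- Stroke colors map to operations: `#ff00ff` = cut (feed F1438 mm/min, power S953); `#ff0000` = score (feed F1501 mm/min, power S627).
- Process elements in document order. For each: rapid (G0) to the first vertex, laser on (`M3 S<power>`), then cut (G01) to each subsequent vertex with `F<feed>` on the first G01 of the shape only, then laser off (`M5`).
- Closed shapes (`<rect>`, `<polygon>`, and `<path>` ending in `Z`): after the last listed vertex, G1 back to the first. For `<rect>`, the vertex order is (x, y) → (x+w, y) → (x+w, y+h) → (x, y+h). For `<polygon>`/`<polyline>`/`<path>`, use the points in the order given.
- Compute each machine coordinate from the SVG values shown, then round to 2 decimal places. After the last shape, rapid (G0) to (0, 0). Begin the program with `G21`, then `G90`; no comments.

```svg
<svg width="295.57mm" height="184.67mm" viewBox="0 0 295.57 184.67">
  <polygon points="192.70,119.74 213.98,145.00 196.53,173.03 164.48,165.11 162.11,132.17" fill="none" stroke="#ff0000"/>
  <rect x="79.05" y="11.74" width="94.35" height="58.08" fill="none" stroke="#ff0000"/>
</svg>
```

1 u = 1 mm; y_m = 184.67 − y.

[1] `<polygon>` regular polygon, #ff0000→score S627 F1501: (192.70,64.93) → (213.98,39.67) → (196.53,11.64) → (164.48,19.56) → (162.11,52.50) → (192.70,64.93) (closed)

[2] `<rect>` rectangle, #ff0000→score S627 F1501: (79.05,172.93) → (173.40,172.93) → (173.40,114.85) → (79.05,114.85) → (79.05,172.93) (closed)

G21
G90
G0 X192.70 Y64.93
M3 S627
G01 X213.98 Y39.67 F1501
G01 X196.53 Y11.64
G01 X164.48 Y19.56
G01 X162.11 Y52.50
G01 X192.70 Y64.93
M5
G0 X79.05 Y172.93
M3 S627
G01 X173.40 Y172.93 F1501
G01 X173.40 Y114.85
G01 X79.05 Y114.85
G01 X79.05 Y172.93
M5
G0 X0.00 Y0.00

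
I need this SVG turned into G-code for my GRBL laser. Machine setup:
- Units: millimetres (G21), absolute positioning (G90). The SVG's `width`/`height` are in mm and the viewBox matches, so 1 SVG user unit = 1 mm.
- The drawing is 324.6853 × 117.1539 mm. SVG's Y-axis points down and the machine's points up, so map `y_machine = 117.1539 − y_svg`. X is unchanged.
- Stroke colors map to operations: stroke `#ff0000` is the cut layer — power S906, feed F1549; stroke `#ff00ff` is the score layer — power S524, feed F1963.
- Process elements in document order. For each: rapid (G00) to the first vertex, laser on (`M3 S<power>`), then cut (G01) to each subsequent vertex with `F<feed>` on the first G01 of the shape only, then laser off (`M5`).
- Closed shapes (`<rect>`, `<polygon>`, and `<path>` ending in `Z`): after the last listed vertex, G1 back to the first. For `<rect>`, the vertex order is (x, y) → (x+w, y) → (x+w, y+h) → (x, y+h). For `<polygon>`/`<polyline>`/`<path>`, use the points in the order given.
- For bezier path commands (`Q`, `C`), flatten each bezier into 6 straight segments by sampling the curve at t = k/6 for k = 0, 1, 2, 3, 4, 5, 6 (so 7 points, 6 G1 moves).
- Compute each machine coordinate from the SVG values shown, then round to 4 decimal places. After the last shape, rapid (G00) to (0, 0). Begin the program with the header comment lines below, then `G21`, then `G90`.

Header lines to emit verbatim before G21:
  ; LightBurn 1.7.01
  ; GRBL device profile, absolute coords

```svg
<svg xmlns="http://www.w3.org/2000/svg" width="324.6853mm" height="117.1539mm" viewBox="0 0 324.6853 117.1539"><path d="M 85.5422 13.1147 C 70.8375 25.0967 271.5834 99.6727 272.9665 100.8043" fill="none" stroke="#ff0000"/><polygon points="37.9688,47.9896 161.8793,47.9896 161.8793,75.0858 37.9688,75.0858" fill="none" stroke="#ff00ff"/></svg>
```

; LightBurn 1.7.01
; GRBL device profile, absolute coords
G21
G90
G00 X85.5422 Y104.0392
M3 S906
G01 X94.2236 Y93.4618 F1549
G01 X127.2909 Y76.2310
G01 X173.2214 Y56.1255
G01 X220.4926 Y36.9242
G01 X257.5818 Y22.4060
G01 X272.9665 Y16.3496
M5
G00 X37.9688 Y69.1643
M3 S524
G01 X161.8793 Y69.1643 F1963
G01 X161.8793 Y42.0681
G01 X37.9688 Y42.0681
G01 X37.9688 Y69.1643
M5
G00 X0.0000 Y0.0000

viewBox `0 0 324.6853 117.1539` with mm width/height → 1 unit = 1 mm. Flip: y_m = 117.1539 − y_svg.

**Shape 1** — `<path>` cubic bezier, stroke `#ff0000` → cut (S906, F1549). Control points (SVG): P0=(85.5422,13.1147), P1=(70.8375,25.0967), P2=(271.5834,99.6727), P3=(272.9665,100.8043); sampled at t=k/6. Machine vertices: (85.5422,104.0392) → (94.2236,93.4618) → (127.2909,76.2310) → (173.2214,56.1255) → (220.4926,36.9242) → (257.5818,22.4060) → (272.9665,16.3496). Open path.

**Shape 2** — `<polygon>` rectangle, stroke `#ff00ff` → score (S524, F1963). Machine vertices: (37.9688,69.1643) → (161.8793,69.1643) → (161.8793,42.0681) → (37.9688,42.0681) → (37.9688,69.1643). Closed: final G1 returns to the first vertex.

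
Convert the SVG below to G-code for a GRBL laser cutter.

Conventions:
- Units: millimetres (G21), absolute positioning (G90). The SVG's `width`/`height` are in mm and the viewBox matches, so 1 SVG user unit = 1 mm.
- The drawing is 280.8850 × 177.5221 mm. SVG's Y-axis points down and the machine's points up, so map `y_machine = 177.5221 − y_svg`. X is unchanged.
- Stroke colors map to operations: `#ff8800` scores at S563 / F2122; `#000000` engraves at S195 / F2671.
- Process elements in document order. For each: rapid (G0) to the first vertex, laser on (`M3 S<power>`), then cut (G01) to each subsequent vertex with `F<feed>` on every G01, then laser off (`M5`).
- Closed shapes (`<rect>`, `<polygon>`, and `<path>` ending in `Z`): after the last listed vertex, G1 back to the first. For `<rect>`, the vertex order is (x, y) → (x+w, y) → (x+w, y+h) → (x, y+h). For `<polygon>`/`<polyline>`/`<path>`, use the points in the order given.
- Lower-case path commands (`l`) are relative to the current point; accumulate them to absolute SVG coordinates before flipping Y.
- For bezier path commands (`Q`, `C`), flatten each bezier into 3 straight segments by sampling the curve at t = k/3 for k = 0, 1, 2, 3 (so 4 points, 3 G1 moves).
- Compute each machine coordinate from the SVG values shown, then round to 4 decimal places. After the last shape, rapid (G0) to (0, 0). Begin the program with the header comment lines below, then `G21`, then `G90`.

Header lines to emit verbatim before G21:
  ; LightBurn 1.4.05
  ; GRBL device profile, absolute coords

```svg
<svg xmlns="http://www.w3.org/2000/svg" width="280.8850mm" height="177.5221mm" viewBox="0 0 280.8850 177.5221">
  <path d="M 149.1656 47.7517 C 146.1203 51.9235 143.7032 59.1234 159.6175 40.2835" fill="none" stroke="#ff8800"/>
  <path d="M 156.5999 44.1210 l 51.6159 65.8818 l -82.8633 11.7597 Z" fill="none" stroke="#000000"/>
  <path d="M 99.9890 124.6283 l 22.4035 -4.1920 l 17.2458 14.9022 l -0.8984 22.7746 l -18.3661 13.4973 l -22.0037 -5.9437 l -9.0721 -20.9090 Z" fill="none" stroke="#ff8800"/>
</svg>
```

; LightBurn 1.4.05
; GRBL device profile, absolute coords
G21
G90
G0 X149.1656 Y129.7704
M3 S563
G01 X146.9854 Y125.6658 F2122
G01 X149.1580 Y126.0020 F2122
G01 X159.6175 Y137.2386 F2122
M5
G0 X156.5999 Y133.4011
M3 S195
G01 X208.2158 Y67.5193 F2671
G01 X125.3525 Y55.7596 F2671
G01 X156.5999 Y133.4011 F2671
M5
G0 X99.9890 Y52.8938
M3 S563
G01 X122.3925 Y57.0858 F2122
G01 X139.6383 Y42.1836 F2122
G01 X138.7399 Y19.4090 F2122
G01 X120.3738 Y5.9117 F2122
G01 X98.3701 Y11.8554 F2122
G01 X89.2980 Y32.7644 F2122
G01 X99.9890 Y52.8938 F2122
M5
G0 X0.0000 Y0.0000

1 u = 1 mm; y_m = 177.5221 − y.

[1] `<path>` cubic bezier, #ff8800→score S563 F2122: (149.1656,129.7704) → (146.9854,125.6658) → (149.1580,126.0020) → (159.6175,137.2386)

[2] `<path>` regular polygon, #000000→engrave S195 F2671: (156.5999,133.4011) → (208.2158,67.5193) → (125.3525,55.7596) → (156.5999,133.4011) (closed)

[3] `<path>` regular polygon, #ff8800→score S563 F2122: (99.9890,52.8938) → (122.3925,57.0858) → (139.6383,42.1836) → (138.7399,19.4090) → (120.3738,5.9117) → (98.3701,11.8554) → (89.2980,32.7644) → (99.9890,52.8938) (closed)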